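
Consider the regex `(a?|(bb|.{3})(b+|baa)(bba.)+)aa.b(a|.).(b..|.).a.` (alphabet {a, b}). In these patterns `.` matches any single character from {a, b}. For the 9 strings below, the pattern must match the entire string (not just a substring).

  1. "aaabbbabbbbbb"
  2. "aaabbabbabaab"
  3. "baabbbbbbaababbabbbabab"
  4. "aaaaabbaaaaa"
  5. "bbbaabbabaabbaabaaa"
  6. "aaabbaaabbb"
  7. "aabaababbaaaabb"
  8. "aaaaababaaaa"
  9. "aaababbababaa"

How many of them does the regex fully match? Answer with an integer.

1 → no match
2 → match
3 → no match
4. "aaaaabbaaaaa" → no match
5 → match
6. "aaabbaaabbb" → no match
7 → no match
8. "aaaaababaaaa" → no match
9 → no match
Total matched: 2

2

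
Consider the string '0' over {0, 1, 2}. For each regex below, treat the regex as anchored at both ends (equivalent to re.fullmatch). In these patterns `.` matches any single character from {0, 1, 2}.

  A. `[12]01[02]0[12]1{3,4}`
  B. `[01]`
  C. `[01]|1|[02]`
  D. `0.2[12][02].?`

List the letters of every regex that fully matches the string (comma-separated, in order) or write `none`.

A → no match — must end with '1'
B → match
C → match
D → no match

B, C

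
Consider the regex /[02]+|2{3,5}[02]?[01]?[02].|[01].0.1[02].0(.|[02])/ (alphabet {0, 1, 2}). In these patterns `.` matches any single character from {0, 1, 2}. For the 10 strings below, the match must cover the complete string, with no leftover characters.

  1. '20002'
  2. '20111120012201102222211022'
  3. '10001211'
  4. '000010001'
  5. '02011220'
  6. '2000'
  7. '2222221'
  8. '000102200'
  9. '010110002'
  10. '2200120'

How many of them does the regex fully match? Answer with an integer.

1 → match
2 → no match
3 → no match
4 → match
5 → no match
6 → match
7 → match
8 → no match
9 → match
10 → no match
Total matched: 5

5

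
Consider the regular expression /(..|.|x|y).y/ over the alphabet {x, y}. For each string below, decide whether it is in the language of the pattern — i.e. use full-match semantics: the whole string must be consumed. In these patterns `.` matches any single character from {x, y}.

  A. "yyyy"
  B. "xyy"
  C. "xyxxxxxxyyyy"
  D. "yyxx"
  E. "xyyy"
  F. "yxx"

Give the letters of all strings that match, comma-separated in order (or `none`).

A → match
B → match
C → no match
D → no match — must end with "y"
E → match
F → no match — must end with "y"

A, B, E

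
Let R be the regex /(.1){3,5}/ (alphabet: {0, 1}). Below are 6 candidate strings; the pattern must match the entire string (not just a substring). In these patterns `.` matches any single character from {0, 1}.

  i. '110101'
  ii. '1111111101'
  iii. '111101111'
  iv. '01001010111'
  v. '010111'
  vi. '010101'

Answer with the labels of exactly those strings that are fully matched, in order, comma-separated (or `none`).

i. '110101' → match
ii. '1111111101' → match
iii. '111101111' → no match
iv. '01001010111' → no match
v. '010111' → match
vi. '010101' → match

i, ii, v, vi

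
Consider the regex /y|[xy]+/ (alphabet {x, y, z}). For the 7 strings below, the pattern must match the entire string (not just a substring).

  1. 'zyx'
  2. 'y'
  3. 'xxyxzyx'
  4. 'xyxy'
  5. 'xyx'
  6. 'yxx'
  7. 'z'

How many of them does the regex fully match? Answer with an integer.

4

1 → no match
2 → match
3 → no match
4 → match
5 → match
6 → match
7 → no match
Total matched: 4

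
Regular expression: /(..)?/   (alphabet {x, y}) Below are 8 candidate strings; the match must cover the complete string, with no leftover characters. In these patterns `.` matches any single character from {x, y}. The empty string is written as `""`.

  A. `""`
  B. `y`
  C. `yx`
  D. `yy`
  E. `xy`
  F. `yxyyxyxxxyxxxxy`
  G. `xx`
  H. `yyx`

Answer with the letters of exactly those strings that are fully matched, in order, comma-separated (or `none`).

A, C, D, E, G

A. `""` → match
B. `y` → no match
C. `yx` → match
D. `yy` → match
E. `xy` → match
F → no match
G. `xx` → match
H. `yyx` → no match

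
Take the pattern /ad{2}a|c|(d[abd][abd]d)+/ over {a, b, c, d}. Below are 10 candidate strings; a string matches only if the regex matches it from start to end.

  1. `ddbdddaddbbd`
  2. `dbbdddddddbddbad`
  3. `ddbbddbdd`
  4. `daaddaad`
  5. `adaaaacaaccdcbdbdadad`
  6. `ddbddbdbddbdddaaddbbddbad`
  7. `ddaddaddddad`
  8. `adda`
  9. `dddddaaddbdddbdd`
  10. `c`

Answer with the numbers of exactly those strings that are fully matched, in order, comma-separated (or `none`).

1 → match
2 → match
3 → no match
4 → match
5 → no match
6 → no match
7 → match
8 → match
9 → match
10 → match

1, 2, 4, 7, 8, 9, 10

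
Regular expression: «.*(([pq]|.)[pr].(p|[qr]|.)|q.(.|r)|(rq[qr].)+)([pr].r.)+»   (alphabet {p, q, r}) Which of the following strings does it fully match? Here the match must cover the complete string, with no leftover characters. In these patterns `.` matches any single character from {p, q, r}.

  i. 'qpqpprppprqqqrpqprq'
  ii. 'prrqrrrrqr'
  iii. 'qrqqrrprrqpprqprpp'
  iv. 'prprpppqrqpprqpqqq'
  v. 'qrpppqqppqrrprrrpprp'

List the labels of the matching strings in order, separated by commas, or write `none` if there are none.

v

i → no match
ii → no match
iii → no match
iv → no match
v → match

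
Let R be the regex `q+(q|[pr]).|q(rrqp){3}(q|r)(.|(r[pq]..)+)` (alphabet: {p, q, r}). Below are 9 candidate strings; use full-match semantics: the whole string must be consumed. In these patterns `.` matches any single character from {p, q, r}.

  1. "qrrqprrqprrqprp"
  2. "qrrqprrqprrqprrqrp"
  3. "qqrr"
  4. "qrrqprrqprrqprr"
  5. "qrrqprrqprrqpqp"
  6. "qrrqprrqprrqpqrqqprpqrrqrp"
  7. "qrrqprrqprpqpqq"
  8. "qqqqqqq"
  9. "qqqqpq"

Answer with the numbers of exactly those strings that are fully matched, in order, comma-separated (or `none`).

1, 2, 3, 4, 5, 6, 8, 9

1 → match
2 → match
3. "qqrr" → match
4 → match
5 → match
6 → match
7 → no match
8. "qqqqqqq" → match
9. "qqqqpq" → match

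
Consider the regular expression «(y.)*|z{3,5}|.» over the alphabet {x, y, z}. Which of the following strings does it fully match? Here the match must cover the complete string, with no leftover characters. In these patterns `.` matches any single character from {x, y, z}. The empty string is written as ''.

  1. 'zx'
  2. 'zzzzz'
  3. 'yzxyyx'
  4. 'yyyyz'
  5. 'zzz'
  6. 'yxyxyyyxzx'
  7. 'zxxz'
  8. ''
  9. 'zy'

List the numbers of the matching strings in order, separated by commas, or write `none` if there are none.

1 → no match
2 → match
3 → no match
4 → no match
5 → match
6 → no match
7 → no match
8 → match
9 → no match

2, 5, 8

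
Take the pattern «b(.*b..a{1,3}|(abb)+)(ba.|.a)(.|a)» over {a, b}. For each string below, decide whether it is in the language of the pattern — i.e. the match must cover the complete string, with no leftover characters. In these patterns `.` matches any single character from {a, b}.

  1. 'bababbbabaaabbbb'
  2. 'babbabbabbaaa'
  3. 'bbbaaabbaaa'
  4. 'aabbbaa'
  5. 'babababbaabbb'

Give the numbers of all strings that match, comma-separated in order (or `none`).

1 → no match
2 → match
3 → no match
4 → no match — must start with 'b'
5 → no match

2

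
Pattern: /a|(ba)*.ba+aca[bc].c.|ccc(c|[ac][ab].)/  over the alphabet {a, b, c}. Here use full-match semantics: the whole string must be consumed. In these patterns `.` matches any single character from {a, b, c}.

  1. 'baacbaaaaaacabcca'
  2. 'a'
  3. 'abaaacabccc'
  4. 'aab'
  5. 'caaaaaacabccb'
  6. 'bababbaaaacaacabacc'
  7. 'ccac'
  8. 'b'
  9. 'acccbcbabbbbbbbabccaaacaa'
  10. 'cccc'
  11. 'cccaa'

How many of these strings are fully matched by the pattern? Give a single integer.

1 → no match
2 → match
3 → match
4 → no match
5 → no match
6 → no match
7 → no match
8 → no match
9 → no match
10 → match
11 → no match
Total matched: 3

3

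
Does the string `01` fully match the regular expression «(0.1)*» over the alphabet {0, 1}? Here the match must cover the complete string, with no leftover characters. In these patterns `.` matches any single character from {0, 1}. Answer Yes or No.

No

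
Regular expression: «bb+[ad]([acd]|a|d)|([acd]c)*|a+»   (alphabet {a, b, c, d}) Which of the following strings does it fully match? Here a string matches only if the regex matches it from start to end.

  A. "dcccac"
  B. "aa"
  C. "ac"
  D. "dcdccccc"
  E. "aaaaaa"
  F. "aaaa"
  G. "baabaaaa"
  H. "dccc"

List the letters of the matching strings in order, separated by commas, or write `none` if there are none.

A → match
B → match
C → match
D → match
E → match
F → match
G → no match
H → match

A, B, C, D, E, F, H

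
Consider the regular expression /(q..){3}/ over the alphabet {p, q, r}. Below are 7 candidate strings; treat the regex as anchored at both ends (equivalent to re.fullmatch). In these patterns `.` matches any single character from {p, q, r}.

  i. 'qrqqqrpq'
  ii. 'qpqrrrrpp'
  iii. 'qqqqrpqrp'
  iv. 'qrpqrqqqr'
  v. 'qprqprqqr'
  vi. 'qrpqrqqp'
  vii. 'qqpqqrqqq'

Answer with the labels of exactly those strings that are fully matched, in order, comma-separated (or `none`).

iii, iv, v, vii

i → no match
ii → no match
iii → match
iv → match
v → match
vi → no match
vii → match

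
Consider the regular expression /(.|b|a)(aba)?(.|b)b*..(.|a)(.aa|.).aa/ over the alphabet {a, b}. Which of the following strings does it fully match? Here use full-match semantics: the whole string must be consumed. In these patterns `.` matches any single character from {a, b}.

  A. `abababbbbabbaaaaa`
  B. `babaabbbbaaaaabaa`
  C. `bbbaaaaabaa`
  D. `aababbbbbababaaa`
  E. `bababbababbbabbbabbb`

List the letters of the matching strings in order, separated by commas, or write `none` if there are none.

A → no match
B → match
C. `bbbaaaaabaa` → match
D → match
E → no match — must end with `aa`

B, C, D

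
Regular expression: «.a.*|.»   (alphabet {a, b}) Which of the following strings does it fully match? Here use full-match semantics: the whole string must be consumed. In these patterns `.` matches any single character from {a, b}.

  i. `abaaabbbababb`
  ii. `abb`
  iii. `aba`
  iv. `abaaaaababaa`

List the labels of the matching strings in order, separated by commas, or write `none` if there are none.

i → no match
ii → no match
iii → no match
iv → no match

none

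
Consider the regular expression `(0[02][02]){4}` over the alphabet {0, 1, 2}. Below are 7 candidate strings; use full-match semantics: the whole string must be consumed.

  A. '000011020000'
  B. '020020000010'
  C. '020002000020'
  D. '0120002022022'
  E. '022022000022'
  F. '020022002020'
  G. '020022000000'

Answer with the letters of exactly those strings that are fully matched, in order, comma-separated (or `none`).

A. '000011020000' → no match
B. '020020000010' → no match
C. '020002000020' → match
D → no match
E. '022022000022' → match
F. '020022002020' → match
G. '020022000000' → match

C, E, F, G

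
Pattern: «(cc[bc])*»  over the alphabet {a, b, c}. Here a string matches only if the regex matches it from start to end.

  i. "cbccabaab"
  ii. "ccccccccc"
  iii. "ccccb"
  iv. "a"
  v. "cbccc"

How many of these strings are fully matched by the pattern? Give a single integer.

i → no match
ii → match
iii → no match
iv → no match
v → no match
Total matched: 1

1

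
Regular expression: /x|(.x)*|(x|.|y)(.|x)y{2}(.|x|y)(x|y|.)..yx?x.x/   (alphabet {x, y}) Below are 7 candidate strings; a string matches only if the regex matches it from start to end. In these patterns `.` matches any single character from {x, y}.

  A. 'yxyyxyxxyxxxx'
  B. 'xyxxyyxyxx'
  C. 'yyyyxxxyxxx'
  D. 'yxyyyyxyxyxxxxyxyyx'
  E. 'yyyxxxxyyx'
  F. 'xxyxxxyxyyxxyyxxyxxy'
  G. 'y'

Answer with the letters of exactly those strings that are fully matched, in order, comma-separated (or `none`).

A

A → match
B → no match
C → no match
D → no match
E → no match
F → no match
G → no match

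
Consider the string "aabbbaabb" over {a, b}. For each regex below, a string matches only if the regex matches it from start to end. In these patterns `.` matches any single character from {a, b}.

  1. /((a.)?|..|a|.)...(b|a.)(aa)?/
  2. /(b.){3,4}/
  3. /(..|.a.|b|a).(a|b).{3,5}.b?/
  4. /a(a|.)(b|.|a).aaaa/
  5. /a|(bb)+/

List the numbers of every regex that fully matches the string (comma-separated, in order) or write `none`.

1 → no match
2 → no match — must start with "b"
3 → match
4 → no match — must end with "aaaa"
5 → no match

3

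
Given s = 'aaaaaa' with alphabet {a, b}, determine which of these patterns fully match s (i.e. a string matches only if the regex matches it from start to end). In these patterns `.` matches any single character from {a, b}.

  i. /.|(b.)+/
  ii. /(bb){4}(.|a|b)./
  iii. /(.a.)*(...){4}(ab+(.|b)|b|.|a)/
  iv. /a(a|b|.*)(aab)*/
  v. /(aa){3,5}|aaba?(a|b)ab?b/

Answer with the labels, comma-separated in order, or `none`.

iv, v

i → no match
ii → no match — must start with 'bb'
iii → no match
iv → match
v → match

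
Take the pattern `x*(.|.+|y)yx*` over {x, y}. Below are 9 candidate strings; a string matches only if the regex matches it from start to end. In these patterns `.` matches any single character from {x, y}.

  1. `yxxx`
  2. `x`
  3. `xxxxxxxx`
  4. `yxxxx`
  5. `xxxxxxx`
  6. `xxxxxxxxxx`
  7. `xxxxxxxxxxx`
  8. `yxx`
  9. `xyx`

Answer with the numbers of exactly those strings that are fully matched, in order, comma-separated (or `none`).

9

1. `yxxx` → no match
2. `x` → no match
3. `xxxxxxxx` → no match
4. `yxxxx` → no match
5. `xxxxxxx` → no match
6. `xxxxxxxxxx` → no match
7. `xxxxxxxxxxx` → no match
8. `yxx` → no match
9. `xyx` → match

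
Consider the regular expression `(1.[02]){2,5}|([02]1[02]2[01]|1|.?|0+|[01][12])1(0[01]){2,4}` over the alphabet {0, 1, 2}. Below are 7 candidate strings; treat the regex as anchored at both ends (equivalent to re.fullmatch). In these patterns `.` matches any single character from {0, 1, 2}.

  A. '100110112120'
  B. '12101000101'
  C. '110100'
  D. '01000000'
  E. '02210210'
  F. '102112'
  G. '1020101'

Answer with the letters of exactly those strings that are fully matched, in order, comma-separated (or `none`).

A, B, C, D, F

A → match
B → match
C → match
D → match
E → no match
F → match
G → no match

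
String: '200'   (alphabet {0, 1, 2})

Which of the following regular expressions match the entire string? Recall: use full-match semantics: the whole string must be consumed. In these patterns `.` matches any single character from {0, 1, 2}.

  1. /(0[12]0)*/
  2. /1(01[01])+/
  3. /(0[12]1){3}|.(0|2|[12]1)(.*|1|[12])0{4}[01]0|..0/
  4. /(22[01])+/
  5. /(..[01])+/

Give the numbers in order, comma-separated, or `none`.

3, 5

1 → no match
2 → no match — must start with '101'
3 → match
4 → no match — must start with '22'
5 → match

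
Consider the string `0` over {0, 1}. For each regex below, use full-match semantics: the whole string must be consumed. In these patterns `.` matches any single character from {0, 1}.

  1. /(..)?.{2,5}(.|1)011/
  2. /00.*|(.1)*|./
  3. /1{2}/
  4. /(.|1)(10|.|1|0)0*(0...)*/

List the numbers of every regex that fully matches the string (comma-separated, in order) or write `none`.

1 → no match — must end with `011`
2 → match
3 → no match — must start with `1`
4 → no match

2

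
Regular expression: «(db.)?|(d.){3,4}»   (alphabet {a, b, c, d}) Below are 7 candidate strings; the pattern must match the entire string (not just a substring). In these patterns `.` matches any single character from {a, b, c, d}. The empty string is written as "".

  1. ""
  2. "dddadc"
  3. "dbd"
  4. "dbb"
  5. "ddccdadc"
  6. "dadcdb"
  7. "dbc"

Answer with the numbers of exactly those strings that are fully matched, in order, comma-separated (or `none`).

1 → match
2 → match
3 → match
4 → match
5 → no match
6 → match
7 → match

1, 2, 3, 4, 6, 7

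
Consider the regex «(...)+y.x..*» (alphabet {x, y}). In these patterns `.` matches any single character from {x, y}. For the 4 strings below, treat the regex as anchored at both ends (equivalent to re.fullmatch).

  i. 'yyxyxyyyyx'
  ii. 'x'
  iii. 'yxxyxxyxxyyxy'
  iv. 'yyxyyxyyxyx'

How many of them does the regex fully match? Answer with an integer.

2

i. 'yyxyxyyyyx' → no match
ii. 'x' → no match
iii → match
iv. 'yyxyyxyyxyx' → match
Total matched: 2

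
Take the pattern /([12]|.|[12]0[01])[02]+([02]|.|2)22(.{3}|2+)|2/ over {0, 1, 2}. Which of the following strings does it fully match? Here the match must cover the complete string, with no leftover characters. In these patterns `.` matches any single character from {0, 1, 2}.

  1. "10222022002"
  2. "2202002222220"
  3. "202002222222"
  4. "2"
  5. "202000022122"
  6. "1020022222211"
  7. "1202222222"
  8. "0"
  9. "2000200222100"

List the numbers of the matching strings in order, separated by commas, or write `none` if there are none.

1 → match
2 → match
3 → match
4 → match
5 → match
6 → match
7 → match
8 → no match
9 → match

1, 2, 3, 4, 5, 6, 7, 9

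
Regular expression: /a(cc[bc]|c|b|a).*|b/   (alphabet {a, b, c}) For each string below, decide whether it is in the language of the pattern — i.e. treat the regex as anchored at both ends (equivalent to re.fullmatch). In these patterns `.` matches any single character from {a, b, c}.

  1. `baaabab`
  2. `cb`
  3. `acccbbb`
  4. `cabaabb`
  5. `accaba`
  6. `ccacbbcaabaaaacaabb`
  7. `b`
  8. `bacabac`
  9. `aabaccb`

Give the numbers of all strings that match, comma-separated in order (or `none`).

1. `baaabab` → no match
2. `cb` → no match
3. `acccbbb` → match
4. `cabaabb` → no match
5. `accaba` → match
6 → no match
7. `b` → match
8. `bacabac` → no match
9. `aabaccb` → match

3, 5, 7, 9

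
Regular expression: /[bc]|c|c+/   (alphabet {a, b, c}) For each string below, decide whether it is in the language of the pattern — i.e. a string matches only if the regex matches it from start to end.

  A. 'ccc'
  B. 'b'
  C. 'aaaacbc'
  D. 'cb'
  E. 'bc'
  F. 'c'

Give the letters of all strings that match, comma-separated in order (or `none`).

A → match
B → match
C → no match
D → no match
E → no match
F → match

A, B, F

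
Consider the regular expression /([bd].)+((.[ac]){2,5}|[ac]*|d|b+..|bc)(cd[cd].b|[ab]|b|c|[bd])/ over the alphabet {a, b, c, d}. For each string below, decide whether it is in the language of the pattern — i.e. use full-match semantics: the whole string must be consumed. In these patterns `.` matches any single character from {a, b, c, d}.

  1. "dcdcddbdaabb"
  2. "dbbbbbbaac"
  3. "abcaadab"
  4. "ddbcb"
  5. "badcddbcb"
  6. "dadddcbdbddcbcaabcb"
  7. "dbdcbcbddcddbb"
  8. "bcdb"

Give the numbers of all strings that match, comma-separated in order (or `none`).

2, 4, 5, 6, 7, 8

1 → no match
2 → match
3 → no match
4 → match
5 → match
6 → match
7 → match
8 → match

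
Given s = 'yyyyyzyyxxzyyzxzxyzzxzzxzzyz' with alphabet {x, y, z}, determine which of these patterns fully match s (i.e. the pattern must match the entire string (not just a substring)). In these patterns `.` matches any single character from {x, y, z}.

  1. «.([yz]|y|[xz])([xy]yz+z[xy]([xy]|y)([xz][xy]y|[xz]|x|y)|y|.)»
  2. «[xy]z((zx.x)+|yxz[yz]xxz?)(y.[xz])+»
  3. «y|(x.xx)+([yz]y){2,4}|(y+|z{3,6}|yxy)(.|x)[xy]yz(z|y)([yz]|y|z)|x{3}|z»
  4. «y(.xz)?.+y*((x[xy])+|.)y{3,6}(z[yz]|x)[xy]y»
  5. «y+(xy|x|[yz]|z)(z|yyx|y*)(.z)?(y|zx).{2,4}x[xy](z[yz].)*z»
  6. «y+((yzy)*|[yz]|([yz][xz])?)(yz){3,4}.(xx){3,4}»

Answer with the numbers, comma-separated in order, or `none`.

1 → no match
2 → no match
3 → no match
4 → no match — must end with 'y'
5 → match
6 → no match — must end with 'xx'

5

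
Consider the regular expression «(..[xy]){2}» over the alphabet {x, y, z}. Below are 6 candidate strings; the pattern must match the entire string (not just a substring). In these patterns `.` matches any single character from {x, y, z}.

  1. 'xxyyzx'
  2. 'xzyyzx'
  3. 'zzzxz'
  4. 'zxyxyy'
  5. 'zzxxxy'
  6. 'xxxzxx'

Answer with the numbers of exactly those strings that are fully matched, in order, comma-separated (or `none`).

1 → match
2 → match
3 → no match
4 → match
5 → match
6 → match

1, 2, 4, 5, 6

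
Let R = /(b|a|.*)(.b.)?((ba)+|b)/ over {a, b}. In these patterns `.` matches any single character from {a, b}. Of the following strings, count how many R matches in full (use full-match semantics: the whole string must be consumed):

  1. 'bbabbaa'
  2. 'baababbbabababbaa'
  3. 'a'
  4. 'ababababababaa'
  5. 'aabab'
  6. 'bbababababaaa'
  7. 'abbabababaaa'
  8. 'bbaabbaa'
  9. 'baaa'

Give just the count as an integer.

1

1 → no match
2 → no match
3 → no match
4 → no match
5 → match
6 → no match
7 → no match
8 → no match
9 → no match
Total matched: 1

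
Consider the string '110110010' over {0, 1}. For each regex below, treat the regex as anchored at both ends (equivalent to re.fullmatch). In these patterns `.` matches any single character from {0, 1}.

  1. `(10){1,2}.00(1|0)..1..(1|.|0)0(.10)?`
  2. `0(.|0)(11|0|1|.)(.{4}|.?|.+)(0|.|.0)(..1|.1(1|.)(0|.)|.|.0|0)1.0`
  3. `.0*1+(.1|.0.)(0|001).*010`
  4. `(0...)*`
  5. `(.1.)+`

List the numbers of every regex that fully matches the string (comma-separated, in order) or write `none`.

5

1 → no match — must start with '10'
2 → no match — must start with '0'
3 → no match
4 → no match
5 → match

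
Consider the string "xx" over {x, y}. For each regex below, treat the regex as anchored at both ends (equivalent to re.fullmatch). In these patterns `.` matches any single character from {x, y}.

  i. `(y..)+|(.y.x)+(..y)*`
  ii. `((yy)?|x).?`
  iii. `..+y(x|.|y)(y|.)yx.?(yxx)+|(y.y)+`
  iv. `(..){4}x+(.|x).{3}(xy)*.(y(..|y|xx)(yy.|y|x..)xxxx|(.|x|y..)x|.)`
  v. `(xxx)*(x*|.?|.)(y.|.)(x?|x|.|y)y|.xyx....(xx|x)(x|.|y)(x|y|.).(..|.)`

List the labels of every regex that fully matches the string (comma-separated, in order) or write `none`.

i → no match
ii → match
iii → no match
iv → no match
v → no match

ii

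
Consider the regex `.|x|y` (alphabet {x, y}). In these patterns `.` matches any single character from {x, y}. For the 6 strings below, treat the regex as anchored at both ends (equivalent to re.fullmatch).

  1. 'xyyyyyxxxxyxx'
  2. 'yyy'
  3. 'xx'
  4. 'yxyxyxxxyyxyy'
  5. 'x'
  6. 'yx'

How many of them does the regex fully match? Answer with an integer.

1 → no match
2. 'yyy' → no match
3. 'xx' → no match
4 → no match
5. 'x' → match
6. 'yx' → no match
Total matched: 1

1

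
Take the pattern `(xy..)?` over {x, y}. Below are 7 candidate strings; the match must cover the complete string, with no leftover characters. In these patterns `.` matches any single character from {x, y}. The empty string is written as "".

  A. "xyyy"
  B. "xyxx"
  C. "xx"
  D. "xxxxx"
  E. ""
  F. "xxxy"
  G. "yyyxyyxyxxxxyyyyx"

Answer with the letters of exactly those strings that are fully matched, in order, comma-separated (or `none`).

A → match
B → match
C → no match
D → no match
E → match
F → no match
G → no match

A, B, E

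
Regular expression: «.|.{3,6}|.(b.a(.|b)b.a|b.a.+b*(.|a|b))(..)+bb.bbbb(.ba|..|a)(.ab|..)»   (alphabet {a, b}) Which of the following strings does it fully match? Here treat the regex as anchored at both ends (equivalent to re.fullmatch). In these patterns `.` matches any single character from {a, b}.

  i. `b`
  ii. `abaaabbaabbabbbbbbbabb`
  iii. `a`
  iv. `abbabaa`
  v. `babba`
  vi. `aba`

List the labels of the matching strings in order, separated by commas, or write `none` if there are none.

i → match
ii → match
iii → match
iv → no match
v → match
vi → match

i, ii, iii, v, vi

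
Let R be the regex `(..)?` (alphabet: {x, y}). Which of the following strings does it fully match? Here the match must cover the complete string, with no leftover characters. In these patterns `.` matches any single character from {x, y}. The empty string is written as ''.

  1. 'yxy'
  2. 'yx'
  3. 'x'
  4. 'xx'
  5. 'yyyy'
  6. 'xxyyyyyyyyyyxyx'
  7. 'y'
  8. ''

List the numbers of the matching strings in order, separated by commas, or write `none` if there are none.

2, 4, 8

1 → no match
2 → match
3 → no match
4 → match
5 → no match
6 → no match
7 → no match
8 → match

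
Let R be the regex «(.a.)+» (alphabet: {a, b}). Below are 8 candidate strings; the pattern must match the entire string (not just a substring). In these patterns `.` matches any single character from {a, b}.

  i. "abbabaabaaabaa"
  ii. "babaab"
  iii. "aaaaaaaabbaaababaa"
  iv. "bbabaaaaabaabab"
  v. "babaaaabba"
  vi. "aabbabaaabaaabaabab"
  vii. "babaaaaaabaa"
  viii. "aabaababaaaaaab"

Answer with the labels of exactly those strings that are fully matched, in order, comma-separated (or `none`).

i → no match
ii. "babaab" → match
iii → no match
iv → no match
v. "babaaaabba" → no match
vi → no match
vii. "babaaaaaabaa" → match
viii → no match

ii, vii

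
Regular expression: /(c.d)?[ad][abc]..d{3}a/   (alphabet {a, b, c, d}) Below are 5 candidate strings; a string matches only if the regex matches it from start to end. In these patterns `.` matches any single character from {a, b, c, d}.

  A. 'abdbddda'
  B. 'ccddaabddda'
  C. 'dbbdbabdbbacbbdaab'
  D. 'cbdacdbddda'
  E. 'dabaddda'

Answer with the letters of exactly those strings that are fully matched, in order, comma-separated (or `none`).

A → match
B → match
C → no match — must end with 'da'
D → match
E → match

A, B, D, E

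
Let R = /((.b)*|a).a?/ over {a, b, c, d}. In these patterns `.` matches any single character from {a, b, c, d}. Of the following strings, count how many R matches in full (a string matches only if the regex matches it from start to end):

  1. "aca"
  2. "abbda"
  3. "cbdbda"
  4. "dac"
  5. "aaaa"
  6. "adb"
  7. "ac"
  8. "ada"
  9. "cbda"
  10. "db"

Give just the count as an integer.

5

1. "aca" → match
2. "abbda" → no match
3. "cbdbda" → match
4. "dac" → no match
5. "aaaa" → no match
6. "adb" → no match
7. "ac" → match
8. "ada" → match
9. "cbda" → match
10. "db" → no match
Total matched: 5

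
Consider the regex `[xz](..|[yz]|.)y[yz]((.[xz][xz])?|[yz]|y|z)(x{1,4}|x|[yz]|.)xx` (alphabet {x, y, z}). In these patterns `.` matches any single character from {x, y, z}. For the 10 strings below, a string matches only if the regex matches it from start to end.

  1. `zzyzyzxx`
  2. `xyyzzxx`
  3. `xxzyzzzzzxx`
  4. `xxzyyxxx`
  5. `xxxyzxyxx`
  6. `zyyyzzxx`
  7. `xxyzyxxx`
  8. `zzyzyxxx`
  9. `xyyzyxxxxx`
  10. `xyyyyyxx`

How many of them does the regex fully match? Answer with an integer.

9

1 → match
2 → match
3 → match
4 → match
5 → no match
6 → match
7 → match
8 → match
9 → match
10 → match
Total matched: 9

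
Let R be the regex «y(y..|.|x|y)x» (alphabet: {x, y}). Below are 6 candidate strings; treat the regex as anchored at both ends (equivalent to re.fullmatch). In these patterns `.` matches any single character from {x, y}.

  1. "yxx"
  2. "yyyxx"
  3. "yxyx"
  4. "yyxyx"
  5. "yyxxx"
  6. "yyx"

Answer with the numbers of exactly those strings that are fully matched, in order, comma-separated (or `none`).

1 → match
2 → match
3 → no match
4 → match
5 → match
6 → match

1, 2, 4, 5, 6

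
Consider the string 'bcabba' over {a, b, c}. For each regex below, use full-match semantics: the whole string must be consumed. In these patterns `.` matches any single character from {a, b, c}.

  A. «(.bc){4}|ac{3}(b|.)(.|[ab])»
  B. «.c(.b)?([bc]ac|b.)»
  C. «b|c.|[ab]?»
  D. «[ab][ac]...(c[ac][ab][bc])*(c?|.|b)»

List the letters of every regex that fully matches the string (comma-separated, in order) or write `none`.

A → no match
B → match
C → no match
D → match

B, D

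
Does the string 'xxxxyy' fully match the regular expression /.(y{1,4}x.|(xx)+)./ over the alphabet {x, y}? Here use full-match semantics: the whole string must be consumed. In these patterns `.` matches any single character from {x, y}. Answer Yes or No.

No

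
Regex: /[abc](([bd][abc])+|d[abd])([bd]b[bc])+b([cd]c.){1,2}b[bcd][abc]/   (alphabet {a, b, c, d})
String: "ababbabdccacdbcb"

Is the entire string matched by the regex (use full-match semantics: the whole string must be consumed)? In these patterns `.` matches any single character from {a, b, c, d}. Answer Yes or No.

No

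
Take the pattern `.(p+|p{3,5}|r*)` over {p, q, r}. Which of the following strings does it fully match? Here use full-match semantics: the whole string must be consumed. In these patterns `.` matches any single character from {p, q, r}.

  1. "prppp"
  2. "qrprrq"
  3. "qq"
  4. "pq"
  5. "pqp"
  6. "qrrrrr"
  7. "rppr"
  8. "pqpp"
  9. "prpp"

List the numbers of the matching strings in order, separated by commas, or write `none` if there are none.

6

1. "prppp" → no match
2. "qrprrq" → no match
3. "qq" → no match
4. "pq" → no match
5. "pqp" → no match
6. "qrrrrr" → match
7. "rppr" → no match
8. "pqpp" → no match
9. "prpp" → no match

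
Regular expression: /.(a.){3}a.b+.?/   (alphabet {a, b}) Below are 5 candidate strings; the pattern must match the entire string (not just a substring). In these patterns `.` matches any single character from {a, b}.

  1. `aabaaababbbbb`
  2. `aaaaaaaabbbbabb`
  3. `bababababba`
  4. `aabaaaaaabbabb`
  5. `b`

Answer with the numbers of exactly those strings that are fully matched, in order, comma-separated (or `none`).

1, 3

1 → match
2 → no match
3 → match
4 → no match
5 → no match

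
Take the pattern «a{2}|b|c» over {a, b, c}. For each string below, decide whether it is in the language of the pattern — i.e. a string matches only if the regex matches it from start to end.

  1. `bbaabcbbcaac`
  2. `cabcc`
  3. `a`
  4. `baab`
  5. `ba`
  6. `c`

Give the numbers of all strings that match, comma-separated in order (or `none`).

1 → no match
2 → no match
3 → no match
4 → no match
5 → no match
6 → match

6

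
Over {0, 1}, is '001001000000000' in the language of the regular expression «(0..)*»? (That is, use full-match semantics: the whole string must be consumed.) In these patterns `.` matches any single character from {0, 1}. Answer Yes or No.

Yes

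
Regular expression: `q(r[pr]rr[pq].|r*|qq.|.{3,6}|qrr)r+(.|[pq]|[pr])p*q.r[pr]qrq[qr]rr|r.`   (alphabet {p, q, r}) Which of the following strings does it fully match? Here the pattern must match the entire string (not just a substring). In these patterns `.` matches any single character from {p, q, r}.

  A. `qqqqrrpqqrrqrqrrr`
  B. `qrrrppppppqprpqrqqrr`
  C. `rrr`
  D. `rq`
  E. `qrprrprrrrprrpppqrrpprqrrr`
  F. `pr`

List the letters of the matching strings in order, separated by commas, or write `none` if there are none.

A → match
B → match
C → no match
D → match
E → no match
F → no match

A, B, D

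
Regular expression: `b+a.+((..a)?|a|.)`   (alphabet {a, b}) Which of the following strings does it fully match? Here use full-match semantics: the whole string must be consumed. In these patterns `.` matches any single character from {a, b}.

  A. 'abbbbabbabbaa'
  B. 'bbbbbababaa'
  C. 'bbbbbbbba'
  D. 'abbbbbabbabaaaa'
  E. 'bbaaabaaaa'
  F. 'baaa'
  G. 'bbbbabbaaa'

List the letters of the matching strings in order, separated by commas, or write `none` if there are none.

A → no match — must start with 'b'
B → match
C → no match
D → no match — must start with 'b'
E → match
F → match
G → match

B, E, F, G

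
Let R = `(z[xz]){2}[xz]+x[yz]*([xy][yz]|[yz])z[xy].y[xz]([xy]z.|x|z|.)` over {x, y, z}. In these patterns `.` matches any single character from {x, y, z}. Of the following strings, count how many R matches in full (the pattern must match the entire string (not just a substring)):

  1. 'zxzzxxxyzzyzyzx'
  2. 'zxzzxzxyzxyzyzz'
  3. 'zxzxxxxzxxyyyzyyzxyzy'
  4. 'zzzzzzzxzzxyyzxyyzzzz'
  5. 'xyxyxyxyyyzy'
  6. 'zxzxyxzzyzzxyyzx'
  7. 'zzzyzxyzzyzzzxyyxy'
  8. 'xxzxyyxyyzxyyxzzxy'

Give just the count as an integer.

1 → match
2 → no match
3 → no match
4 → no match
5 → no match — must start with 'z'
6 → no match
7 → no match
8 → no match — must start with 'z'
Total matched: 1

1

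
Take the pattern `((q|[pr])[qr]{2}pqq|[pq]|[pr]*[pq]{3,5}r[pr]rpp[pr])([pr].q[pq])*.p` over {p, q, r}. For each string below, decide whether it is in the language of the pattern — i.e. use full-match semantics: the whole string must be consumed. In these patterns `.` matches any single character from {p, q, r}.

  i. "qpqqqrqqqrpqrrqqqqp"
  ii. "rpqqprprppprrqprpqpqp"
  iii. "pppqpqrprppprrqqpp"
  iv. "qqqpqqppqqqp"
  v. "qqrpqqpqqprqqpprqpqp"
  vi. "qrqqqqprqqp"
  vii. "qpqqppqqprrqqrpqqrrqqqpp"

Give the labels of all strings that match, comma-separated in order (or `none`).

i → no match
ii → match
iii → match
iv. "qqqpqqppqqqp" → match
v → match
vi. "qrqqqqprqqp" → no match
vii → no match

ii, iii, iv, v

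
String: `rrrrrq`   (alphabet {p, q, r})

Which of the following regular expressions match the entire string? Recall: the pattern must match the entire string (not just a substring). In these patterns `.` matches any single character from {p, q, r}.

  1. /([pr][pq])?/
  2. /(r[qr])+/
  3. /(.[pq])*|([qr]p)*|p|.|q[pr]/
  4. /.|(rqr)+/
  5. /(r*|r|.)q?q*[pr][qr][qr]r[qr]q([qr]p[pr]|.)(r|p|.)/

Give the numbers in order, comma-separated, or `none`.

1 → no match
2 → match
3 → no match
4 → no match
5 → no match

2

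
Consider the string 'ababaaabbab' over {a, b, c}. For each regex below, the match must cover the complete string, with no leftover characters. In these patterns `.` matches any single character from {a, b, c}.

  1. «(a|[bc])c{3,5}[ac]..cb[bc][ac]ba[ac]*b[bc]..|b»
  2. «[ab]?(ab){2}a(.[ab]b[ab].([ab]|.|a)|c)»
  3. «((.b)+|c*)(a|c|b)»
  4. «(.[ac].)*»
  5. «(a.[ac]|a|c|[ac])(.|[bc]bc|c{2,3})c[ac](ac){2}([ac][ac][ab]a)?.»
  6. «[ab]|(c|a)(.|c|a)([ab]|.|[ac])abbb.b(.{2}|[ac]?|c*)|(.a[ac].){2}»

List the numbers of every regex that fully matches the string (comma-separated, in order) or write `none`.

1 → no match
2 → match
3 → no match
4 → no match
5 → no match
6 → no match

2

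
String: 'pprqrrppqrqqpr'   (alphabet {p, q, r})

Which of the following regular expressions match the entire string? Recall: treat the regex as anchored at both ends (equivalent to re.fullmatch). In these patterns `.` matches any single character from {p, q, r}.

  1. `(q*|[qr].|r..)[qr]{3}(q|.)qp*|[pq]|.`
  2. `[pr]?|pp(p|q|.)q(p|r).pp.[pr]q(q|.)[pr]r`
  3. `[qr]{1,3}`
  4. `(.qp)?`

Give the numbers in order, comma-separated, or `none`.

2

1 → no match
2 → match
3 → no match
4 → no match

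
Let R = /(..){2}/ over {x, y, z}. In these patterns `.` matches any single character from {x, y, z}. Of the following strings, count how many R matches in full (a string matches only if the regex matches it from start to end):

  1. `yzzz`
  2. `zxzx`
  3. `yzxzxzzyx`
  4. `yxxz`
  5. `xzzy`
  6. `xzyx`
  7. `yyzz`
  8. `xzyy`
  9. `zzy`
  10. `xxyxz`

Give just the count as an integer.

1 → match
2 → match
3 → no match
4 → match
5 → match
6 → match
7 → match
8 → match
9 → no match
10 → no match
Total matched: 7

7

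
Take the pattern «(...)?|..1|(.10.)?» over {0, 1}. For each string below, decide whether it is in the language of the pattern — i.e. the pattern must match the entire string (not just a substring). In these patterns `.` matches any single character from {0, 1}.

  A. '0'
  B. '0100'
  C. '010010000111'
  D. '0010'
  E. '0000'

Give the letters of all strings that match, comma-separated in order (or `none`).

A → no match
B → match
C → no match
D → no match
E → no match

B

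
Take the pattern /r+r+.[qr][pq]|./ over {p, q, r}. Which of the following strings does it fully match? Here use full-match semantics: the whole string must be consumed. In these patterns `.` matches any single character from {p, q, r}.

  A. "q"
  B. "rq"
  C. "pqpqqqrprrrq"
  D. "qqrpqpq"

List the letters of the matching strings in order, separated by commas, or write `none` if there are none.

A

A → match
B → no match
C → no match
D → no match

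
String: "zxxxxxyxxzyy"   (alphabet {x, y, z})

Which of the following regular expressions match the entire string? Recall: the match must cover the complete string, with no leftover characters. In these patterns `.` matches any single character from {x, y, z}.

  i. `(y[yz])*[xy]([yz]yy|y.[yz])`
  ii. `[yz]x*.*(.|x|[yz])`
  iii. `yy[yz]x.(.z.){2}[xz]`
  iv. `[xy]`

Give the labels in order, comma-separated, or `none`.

ii

i → no match
ii → match
iii → no match — must start with "yy"
iv → no match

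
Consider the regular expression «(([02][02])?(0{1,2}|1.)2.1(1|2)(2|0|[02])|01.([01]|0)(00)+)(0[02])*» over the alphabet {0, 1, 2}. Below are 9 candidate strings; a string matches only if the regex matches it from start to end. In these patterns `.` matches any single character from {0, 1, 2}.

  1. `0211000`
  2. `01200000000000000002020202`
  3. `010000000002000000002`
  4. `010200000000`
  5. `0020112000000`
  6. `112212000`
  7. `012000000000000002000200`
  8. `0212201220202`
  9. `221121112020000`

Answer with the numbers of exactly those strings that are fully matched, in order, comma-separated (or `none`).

1. `0211000` → no match
2 → match
3 → no match
4. `010200000000` → no match
5 → match
6. `112212000` → match
7 → match
8 → match
9 → match

2, 5, 6, 7, 8, 9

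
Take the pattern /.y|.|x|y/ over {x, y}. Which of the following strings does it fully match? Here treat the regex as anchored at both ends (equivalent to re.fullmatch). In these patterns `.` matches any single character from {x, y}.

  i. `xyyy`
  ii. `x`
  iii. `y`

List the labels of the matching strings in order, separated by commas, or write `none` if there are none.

ii, iii

i → no match
ii → match
iii → match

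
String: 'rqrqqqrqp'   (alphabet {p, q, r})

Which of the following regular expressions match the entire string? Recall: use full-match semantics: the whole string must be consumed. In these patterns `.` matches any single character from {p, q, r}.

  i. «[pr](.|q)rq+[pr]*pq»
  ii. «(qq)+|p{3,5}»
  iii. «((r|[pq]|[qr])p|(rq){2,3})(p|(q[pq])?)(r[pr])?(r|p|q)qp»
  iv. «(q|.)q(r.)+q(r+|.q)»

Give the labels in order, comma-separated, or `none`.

iii

i → no match — must end with 'pq'
ii → no match
iii → match
iv → no match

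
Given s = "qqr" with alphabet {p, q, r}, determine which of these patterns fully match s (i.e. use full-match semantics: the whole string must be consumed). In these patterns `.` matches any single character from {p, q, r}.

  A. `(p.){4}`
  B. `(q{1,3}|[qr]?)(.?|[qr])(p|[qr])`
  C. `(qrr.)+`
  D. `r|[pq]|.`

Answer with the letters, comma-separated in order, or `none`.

B

A → no match — must start with "p"
B → match
C → no match — must start with "qrr"
D → no match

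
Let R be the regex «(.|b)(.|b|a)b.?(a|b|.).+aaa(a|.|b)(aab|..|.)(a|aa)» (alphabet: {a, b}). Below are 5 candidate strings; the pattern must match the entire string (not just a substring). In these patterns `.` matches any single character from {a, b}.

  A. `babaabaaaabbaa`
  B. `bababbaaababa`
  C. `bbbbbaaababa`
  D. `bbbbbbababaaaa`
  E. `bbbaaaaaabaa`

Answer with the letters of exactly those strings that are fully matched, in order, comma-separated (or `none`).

A → match
B → match
C → match
D → no match
E → match

A, B, C, E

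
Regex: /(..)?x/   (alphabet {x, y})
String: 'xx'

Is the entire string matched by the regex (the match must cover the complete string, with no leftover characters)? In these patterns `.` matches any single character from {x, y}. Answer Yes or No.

No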